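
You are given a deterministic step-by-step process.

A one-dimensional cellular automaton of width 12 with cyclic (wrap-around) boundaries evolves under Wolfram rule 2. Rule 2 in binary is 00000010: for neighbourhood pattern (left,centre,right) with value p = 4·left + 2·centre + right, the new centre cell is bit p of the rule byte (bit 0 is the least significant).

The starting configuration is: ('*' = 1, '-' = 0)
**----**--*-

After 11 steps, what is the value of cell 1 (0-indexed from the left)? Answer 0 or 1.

k=0  **----**--*-
k=1  -----*---*--
k=2  ----*---*---
k=3  ---*---*----
k=4  --*---*-----
k=5  -*---*------
k=6  *---*-------
k=7  ---*-------*
k=8  --*-------*-
k=9  -*-------*--
k=10  *-------*---
k=11  -------*---*

0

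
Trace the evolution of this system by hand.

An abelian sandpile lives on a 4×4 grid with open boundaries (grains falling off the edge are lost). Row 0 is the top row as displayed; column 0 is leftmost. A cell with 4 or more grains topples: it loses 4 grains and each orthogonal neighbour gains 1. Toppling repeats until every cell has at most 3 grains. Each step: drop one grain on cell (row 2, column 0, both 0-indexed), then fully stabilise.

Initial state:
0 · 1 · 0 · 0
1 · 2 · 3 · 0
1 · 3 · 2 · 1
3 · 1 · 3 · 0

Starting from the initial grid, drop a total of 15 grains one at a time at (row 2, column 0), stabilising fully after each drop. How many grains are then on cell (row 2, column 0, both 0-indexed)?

1

step 0: 0 · 1 · 0 · 0
1 · 2 · 3 · 0
1 · 3 · 2 · 1
3 · 1 · 3 · 0
step 1: 0 · 1 · 0 · 0
1 · 2 · 3 · 0
2 · 3 · 2 · 1
3 · 1 · 3 · 0
step 2: 0 · 1 · 0 · 0
1 · 2 · 3 · 0
3 · 3 · 2 · 1
3 · 1 · 3 · 0
step 3: 0 · 1 · 0 · 0
2 · 3 · 3 · 0
2 · 0 · 3 · 1
0 · 3 · 3 · 0
step 4: 0 · 1 · 0 · 0
2 · 3 · 3 · 0
3 · 0 · 3 · 1
0 · 3 · 3 · 0
step 5: 0 · 1 · 0 · 0
3 · 3 · 3 · 0
0 · 1 · 3 · 1
1 · 3 · 3 · 0
step 6: 0 · 1 · 0 · 0
3 · 3 · 3 · 0
1 · 1 · 3 · 1
1 · 3 · 3 · 0
step 7: 0 · 1 · 0 · 0
3 · 3 · 3 · 0
2 · 1 · 3 · 1
1 · 3 · 3 · 0
step 8: 0 · 1 · 0 · 0
3 · 3 · 3 · 0
3 · 1 · 3 · 1
1 · 3 · 3 · 0
step 9: 1 · 2 · 1 · 0
1 · 2 · 1 · 1
2 · 1 · 2 · 2
3 · 1 · 1 · 1
step 10: 1 · 2 · 1 · 0
1 · 2 · 1 · 1
3 · 1 · 2 · 2
3 · 1 · 1 · 1
step 11: 1 · 2 · 1 · 0
2 · 2 · 1 · 1
1 · 2 · 2 · 2
0 · 2 · 1 · 1
step 12: 1 · 2 · 1 · 0
2 · 2 · 1 · 1
2 · 2 · 2 · 2
0 · 2 · 1 · 1
step 13: 1 · 2 · 1 · 0
2 · 2 · 1 · 1
3 · 2 · 2 · 2
0 · 2 · 1 · 1
step 14: 1 · 2 · 1 · 0
3 · 2 · 1 · 1
0 · 3 · 2 · 2
1 · 2 · 1 · 1
step 15: 1 · 2 · 1 · 0
3 · 2 · 1 · 1
1 · 3 · 2 · 2
1 · 2 · 1 · 1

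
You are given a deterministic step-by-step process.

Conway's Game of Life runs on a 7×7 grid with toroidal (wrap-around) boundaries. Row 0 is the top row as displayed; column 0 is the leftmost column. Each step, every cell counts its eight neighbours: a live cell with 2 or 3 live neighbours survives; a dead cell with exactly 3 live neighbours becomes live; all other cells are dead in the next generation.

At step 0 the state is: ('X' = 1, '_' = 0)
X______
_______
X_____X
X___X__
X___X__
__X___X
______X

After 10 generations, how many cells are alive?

step 0: X______
_______
X_____X
X___X__
X___X__
__X___X
______X
step 1: _______
X_____X
X_____X
XX___X_
XX_X_XX
X____XX
X_____X
step 2: _______
X_____X
_____X_
__X_XX_
__X____
____X__
X____X_
step 3: X______
______X
____XX_
___XXX_
____XX_
_______
_______
step 4: _______
_____XX
___X__X
___X__X
___X_X_
_______
_______
step 5: _______
_____XX
X___X_X
__XX_XX
____X__
_______
_______
step 6: _______
X____XX
X__XX__
X__X__X
___XXX_
_______
_______
step 7: ______X
X___XXX
_X_XX__
X_X___X
___XXXX
____X__
_______
step 8: X_____X
X__XX_X
_XXXX__
XXX___X
X__XX_X
___XX__
_______
step 9: X____XX
____X_X
____X__
______X
____X_X
___XXX_
_______
step 10: X____XX
X___X_X
_______
_______
___XX_X
___XXX_
_______

12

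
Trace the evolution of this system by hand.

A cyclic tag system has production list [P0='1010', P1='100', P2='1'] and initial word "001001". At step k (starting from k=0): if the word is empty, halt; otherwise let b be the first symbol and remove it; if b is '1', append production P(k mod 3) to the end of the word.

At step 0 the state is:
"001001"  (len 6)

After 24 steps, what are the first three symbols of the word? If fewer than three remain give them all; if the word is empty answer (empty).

0) "001001"  (len 6)
1) "01001"  (len 5)
2) "1001"  (len 4)
3) "0011"  (len 4)
4) "011"  (len 3)
5) "11"  (len 2)
6) "11"  (len 2)
7) "11010"  (len 5)
8) "1010100"  (len 7)
9) "0101001"  (len 7)
10) "101001"  (len 6)
11) "01001100"  (len 8)
12) "1001100"  (len 7)
13) "0011001010"  (len 10)
14) "011001010"  (len 9)
15) "11001010"  (len 8)
16) "10010101010"  (len 11)
17) "0010101010100"  (len 13)
18) "010101010100"  (len 12)
19) "10101010100"  (len 11)
20) "0101010100100"  (len 13)
21) "101010100100"  (len 12)
22) "010101001001010"  (len 15)
23) "10101001001010"  (len 14)
24) "01010010010101"  (len 14)

010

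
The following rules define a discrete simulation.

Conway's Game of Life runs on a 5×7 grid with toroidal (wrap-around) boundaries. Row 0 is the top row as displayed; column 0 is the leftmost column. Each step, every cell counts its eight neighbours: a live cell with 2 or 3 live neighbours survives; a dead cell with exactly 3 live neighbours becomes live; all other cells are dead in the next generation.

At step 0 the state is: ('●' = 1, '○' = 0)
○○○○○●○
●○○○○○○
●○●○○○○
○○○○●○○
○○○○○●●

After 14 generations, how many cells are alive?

k=0  ○○○○○●○
●○○○○○○
●○●○○○○
○○○○●○○
○○○○○●●
k=1  ○○○○○●○
○●○○○○●
○●○○○○○
○○○○○●●
○○○○●●●
k=2  ●○○○●○○
●○○○○○○
○○○○○●●
●○○○●○●
○○○○●○○
k=3  ○○○○○○○
●○○○○●○
○○○○○●○
●○○○●○●
●○○●●○●
k=4  ●○○○●●○
○○○○○○●
●○○○●●○
●○○●●○○
●○○●●○●
k=5  ●○○●●○○
●○○○○○○
●○○●●●○
●●○○○○○
●●○○○○○
k=6  ●○○○○○●
●●○○○●○
●○○○●○○
○○●○●○○
○○●○○○●
k=7  ○○○○○●○
○●○○○●○
●○○●●●●
○●○○○●○
●●○●○●●
k=8  ○●●○○●○
●○○○○○○
●●●○○○○
○●○●○○○
●●●○○●○
k=9  ○○●○○○○
●○○○○○●
●○●○○○○
○○○●○○●
●○○●●○●
k=10  ○●○●○●○
●○○○○○●
●●○○○○○
○●●●●●●
●○●●●●●
k=11  ○●○●○○○
○○●○○○●
○○○●●○○
○○○○○○○
○○○○○○○
k=12  ○○●○○○○
○○●○●○○
○○○●○○○
○○○○○○○
○○○○○○○
k=13  ○○○●○○○
○○●○○○○
○○○●○○○
○○○○○○○
○○○○○○○
k=14  ○○○○○○○
○○●●○○○
○○○○○○○
○○○○○○○
○○○○○○○

2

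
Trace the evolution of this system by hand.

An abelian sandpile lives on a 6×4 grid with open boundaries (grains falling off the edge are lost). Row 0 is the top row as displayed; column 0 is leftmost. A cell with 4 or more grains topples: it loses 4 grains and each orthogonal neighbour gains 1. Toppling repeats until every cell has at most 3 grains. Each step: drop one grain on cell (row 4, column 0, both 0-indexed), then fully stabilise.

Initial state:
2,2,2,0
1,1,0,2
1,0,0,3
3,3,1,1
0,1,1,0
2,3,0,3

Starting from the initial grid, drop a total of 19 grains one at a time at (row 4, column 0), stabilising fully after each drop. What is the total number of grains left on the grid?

[0] 2,2,2,0
1,1,0,2
1,0,0,3
3,3,1,1
0,1,1,0
2,3,0,3
[1] 2,2,2,0
1,1,0,2
1,0,0,3
3,3,1,1
1,1,1,0
2,3,0,3
[2] 2,2,2,0
1,1,0,2
1,0,0,3
3,3,1,1
2,1,1,0
2,3,0,3
[3] 2,2,2,0
1,1,0,2
1,0,0,3
3,3,1,1
3,1,1,0
2,3,0,3
[4] 2,2,2,0
1,1,0,2
2,1,0,3
1,0,2,1
1,3,1,0
3,3,0,3
[5] 2,2,2,0
1,1,0,2
2,1,0,3
1,0,2,1
2,3,1,0
3,3,0,3
[6] 2,2,2,0
1,1,0,2
2,1,0,3
1,0,2,1
3,3,1,0
3,3,0,3
[7] 2,2,2,0
1,1,0,2
2,1,0,3
2,1,2,1
2,1,2,0
1,1,1,3
[8] 2,2,2,0
1,1,0,2
2,1,0,3
2,1,2,1
3,1,2,0
1,1,1,3
[9] 2,2,2,0
1,1,0,2
2,1,0,3
3,1,2,1
0,2,2,0
2,1,1,3
[10] 2,2,2,0
1,1,0,2
2,1,0,3
3,1,2,1
1,2,2,0
2,1,1,3
[11] 2,2,2,0
1,1,0,2
2,1,0,3
3,1,2,1
2,2,2,0
2,1,1,3
[12] 2,2,2,0
1,1,0,2
2,1,0,3
3,1,2,1
3,2,2,0
2,1,1,3
[13] 2,2,2,0
1,1,0,2
3,1,0,3
0,2,2,1
1,3,2,0
3,1,1,3
[14] 2,2,2,0
1,1,0,2
3,1,0,3
0,2,2,1
2,3,2,0
3,1,1,3
[15] 2,2,2,0
1,1,0,2
3,1,0,3
0,2,2,1
3,3,2,0
3,1,1,3
[16] 2,2,2,0
1,1,0,2
3,1,0,3
1,3,2,1
2,0,3,0
0,3,1,3
[17] 2,2,2,0
1,1,0,2
3,1,0,3
1,3,2,1
3,0,3,0
0,3,1,3
[18] 2,2,2,0
1,1,0,2
3,1,0,3
2,3,2,1
0,1,3,0
1,3,1,3
[19] 2,2,2,0
1,1,0,2
3,1,0,3
2,3,2,1
1,1,3,0
1,3,1,3

38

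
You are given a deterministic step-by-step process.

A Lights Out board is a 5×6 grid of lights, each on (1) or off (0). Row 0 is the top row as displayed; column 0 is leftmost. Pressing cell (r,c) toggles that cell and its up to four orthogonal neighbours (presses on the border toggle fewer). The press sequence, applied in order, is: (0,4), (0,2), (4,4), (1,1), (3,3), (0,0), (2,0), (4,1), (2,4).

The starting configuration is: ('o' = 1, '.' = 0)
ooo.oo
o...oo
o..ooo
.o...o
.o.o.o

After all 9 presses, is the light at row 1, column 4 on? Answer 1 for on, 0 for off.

1

0) ooo.oo
o...oo
o..ooo
.o...o
.o.o.o
1) oooo..
o....o
o..ooo
.o...o
.o.o.o
2) o.....
o.o..o
o..ooo
.o...o
.o.o.o
3) o.....
o.o..o
o..ooo
.o..oo
.o..o.
4) oo....
.o...o
oo.ooo
.o..oo
.o..o.
5) oo....
.o...o
oo..oo
.ooo.o
.o.oo.
6) ......
oo...o
oo..oo
.ooo.o
.o.oo.
7) ......
.o...o
....oo
oooo.o
.o.oo.
8) ......
.o...o
....oo
o.oo.o
o.ooo.
9) ......
.o..oo
...o..
o.oooo
o.ooo.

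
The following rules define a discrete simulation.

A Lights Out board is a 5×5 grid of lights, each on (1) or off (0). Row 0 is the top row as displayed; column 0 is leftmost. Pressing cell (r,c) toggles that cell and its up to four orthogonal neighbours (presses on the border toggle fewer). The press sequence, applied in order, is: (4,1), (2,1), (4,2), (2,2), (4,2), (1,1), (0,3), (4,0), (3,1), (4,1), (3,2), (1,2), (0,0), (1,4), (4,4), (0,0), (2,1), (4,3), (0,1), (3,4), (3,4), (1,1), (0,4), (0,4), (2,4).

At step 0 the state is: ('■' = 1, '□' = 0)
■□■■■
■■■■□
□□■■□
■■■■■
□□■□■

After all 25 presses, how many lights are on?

13

step 0: ■□■■■
■■■■□
□□■■□
■■■■■
□□■□■
step 1: ■□■■■
■■■■□
□□■■□
■□■■■
■■□□■
step 2: ■□■■■
■□■■□
■■□■□
■■■■■
■■□□■
step 3: ■□■■■
■□■■□
■■□■□
■■□■■
■□■■■
step 4: ■□■■■
■□□■□
■□■□□
■■■■■
■□■■■
step 5: ■□■■■
■□□■□
■□■□□
■■□■■
■■□□■
step 6: ■■■■■
□■■■□
■■■□□
■■□■■
■■□□■
step 7: ■■□□□
□■■□□
■■■□□
■■□■■
■■□□■
step 8: ■■□□□
□■■□□
■■■□□
□■□■■
□□□□■
step 9: ■■□□□
□■■□□
■□■□□
■□■■■
□■□□■
step 10: ■■□□□
□■■□□
■□■□□
■■■■■
■□■□■
step 11: ■■□□□
□■■□□
■□□□□
■□□□■
■□□□■
step 12: ■■■□□
□□□■□
■□■□□
■□□□■
■□□□■
step 13: □□■□□
■□□■□
■□■□□
■□□□■
■□□□■
step 14: □□■□■
■□□□■
■□■□■
■□□□■
■□□□■
step 15: □□■□■
■□□□■
■□■□■
■□□□□
■□□■□
step 16: ■■■□■
□□□□■
■□■□■
■□□□□
■□□■□
step 17: ■■■□■
□■□□■
□■□□■
■■□□□
■□□■□
step 18: ■■■□■
□■□□■
□■□□■
■■□■□
■□■□■
step 19: □□□□■
□□□□■
□■□□■
■■□■□
■□■□■
step 20: □□□□■
□□□□■
□■□□□
■■□□■
■□■□□
step 21: □□□□■
□□□□■
□■□□■
■■□■□
■□■□■
step 22: □■□□■
■■■□■
□□□□■
■■□■□
■□■□■
step 23: □■□■□
■■■□□
□□□□■
■■□■□
■□■□■
step 24: □■□□■
■■■□■
□□□□■
■■□■□
■□■□■
step 25: □■□□■
■■■□□
□□□■□
■■□■■
■□■□■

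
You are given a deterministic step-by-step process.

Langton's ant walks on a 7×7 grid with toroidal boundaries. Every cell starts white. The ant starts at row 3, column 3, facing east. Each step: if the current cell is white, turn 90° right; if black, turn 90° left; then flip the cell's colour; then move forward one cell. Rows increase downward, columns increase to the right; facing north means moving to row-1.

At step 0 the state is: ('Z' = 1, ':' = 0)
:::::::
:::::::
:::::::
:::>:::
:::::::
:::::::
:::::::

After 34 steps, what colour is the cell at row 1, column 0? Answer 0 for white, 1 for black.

1

step 0: :::::::
:::::::
:::::::
:::>:::
:::::::
:::::::
:::::::
step 1: :::::::
:::::::
:::::::
:::Z:::
:::v:::
:::::::
:::::::
step 2: :::::::
:::::::
:::::::
:::Z:::
::<Z:::
:::::::
:::::::
step 3: :::::::
:::::::
:::::::
::^Z:::
::ZZ:::
:::::::
:::::::
step 4: :::::::
:::::::
:::::::
::Z>:::
::ZZ:::
:::::::
:::::::
step 5: :::::::
:::::::
:::^:::
::Z::::
::ZZ:::
:::::::
:::::::
step 6: :::::::
:::::::
:::Z>::
::Z::::
::ZZ:::
:::::::
:::::::
step 7: :::::::
:::::::
:::ZZ::
::Z:v::
::ZZ:::
:::::::
:::::::
step 8: :::::::
:::::::
:::ZZ::
::Z<Z::
::ZZ:::
:::::::
:::::::
step 9: :::::::
:::::::
:::^Z::
::ZZZ::
::ZZ:::
:::::::
:::::::
step 10: :::::::
:::::::
::<:Z::
::ZZZ::
::ZZ:::
:::::::
:::::::
step 11: :::::::
::^::::
::Z:Z::
::ZZZ::
::ZZ:::
:::::::
:::::::
step 12: :::::::
::Z>:::
::Z:Z::
::ZZZ::
::ZZ:::
:::::::
:::::::
step 13: :::::::
::ZZ:::
::ZvZ::
::ZZZ::
::ZZ:::
:::::::
:::::::
step 14: :::::::
::ZZ:::
::<ZZ::
::ZZZ::
::ZZ:::
:::::::
:::::::
step 15: :::::::
::ZZ:::
:::ZZ::
::vZZ::
::ZZ:::
:::::::
:::::::
step 16: :::::::
::ZZ:::
:::ZZ::
:::>Z::
::ZZ:::
:::::::
:::::::
step 17: :::::::
::ZZ:::
:::^Z::
::::Z::
::ZZ:::
:::::::
:::::::
step 18: :::::::
::ZZ:::
::<:Z::
::::Z::
::ZZ:::
:::::::
:::::::
step 19: :::::::
::^Z:::
::Z:Z::
::::Z::
::ZZ:::
:::::::
:::::::
step 20: :::::::
:<:Z:::
::Z:Z::
::::Z::
::ZZ:::
:::::::
:::::::
step 21: :^:::::
:Z:Z:::
::Z:Z::
::::Z::
::ZZ:::
:::::::
:::::::
step 22: :Z>::::
:Z:Z:::
::Z:Z::
::::Z::
::ZZ:::
:::::::
:::::::
step 23: :ZZ::::
:ZvZ:::
::Z:Z::
::::Z::
::ZZ:::
:::::::
:::::::
step 24: :ZZ::::
:<ZZ:::
::Z:Z::
::::Z::
::ZZ:::
:::::::
:::::::
step 25: :ZZ::::
::ZZ:::
:vZ:Z::
::::Z::
::ZZ:::
:::::::
:::::::
step 26: :ZZ::::
::ZZ:::
<ZZ:Z::
::::Z::
::ZZ:::
:::::::
:::::::
step 27: :ZZ::::
^:ZZ:::
ZZZ:Z::
::::Z::
::ZZ:::
:::::::
:::::::
step 28: :ZZ::::
Z>ZZ:::
ZZZ:Z::
::::Z::
::ZZ:::
:::::::
:::::::
step 29: :ZZ::::
ZZZZ:::
ZvZ:Z::
::::Z::
::ZZ:::
:::::::
:::::::
step 30: :ZZ::::
ZZZZ:::
Z:>:Z::
::::Z::
::ZZ:::
:::::::
:::::::
step 31: :ZZ::::
ZZ^Z:::
Z:::Z::
::::Z::
::ZZ:::
:::::::
:::::::
step 32: :ZZ::::
Z<:Z:::
Z:::Z::
::::Z::
::ZZ:::
:::::::
:::::::
step 33: :ZZ::::
Z::Z:::
Zv::Z::
::::Z::
::ZZ:::
:::::::
:::::::
step 34: :ZZ::::
Z::Z:::
<Z::Z::
::::Z::
::ZZ:::
:::::::
:::::::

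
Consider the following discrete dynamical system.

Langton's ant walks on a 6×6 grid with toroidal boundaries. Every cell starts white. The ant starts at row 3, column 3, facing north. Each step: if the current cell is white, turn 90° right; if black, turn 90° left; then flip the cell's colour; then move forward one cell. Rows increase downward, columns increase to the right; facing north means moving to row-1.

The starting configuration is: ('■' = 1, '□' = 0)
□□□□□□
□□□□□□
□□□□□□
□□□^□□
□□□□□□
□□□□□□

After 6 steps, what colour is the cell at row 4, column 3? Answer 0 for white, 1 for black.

[0] □□□□□□
□□□□□□
□□□□□□
□□□^□□
□□□□□□
□□□□□□
[1] □□□□□□
□□□□□□
□□□□□□
□□□■>□
□□□□□□
□□□□□□
[2] □□□□□□
□□□□□□
□□□□□□
□□□■■□
□□□□v□
□□□□□□
[3] □□□□□□
□□□□□□
□□□□□□
□□□■■□
□□□<■□
□□□□□□
[4] □□□□□□
□□□□□□
□□□□□□
□□□^■□
□□□■■□
□□□□□□
[5] □□□□□□
□□□□□□
□□□□□□
□□<□■□
□□□■■□
□□□□□□
[6] □□□□□□
□□□□□□
□□^□□□
□□■□■□
□□□■■□
□□□□□□

1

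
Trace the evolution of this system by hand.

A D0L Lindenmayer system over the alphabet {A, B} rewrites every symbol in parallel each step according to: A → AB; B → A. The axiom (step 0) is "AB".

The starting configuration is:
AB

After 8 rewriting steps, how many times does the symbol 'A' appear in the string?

t=0: AB
t=1: ABA
t=2: ABAAB
t=3: ABAABABA
t=4: ABAABABAABAAB
t=5: ABAABABAABAABABAABABA
t=6: ABAABABAABAABABAABABAABAABABAABAAB
t=7: ABAABABAABAABABAABABAABAABABAABAABABAABABAABAABABAABABA
t=8: ABAABABAABAABABAABABAABAABABAABAABABAABABAABAABABAABABAABAABABAABAABABAABABAABAABABAABAAB

55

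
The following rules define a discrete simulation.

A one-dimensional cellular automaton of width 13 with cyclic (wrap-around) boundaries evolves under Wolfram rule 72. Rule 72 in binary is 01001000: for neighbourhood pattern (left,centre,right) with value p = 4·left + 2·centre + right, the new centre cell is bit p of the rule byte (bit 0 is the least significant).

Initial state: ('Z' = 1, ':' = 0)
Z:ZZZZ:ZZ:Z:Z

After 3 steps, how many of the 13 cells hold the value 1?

4

[0] Z:ZZZZ:ZZ:Z:Z
[1] Z:Z::Z:ZZ:::Z
[2] Z::::::ZZ:::Z
[3] Z::::::ZZ:::Z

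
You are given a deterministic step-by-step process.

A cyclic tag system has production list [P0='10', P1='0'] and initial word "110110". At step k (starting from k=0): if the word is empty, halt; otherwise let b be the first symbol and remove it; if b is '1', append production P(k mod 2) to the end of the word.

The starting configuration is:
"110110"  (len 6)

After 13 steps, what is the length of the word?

5

step 0: "110110"  (len 6)
step 1: "1011010"  (len 7)
step 2: "0110100"  (len 7)
step 3: "110100"  (len 6)
step 4: "101000"  (len 6)
step 5: "0100010"  (len 7)
step 6: "100010"  (len 6)
step 7: "0001010"  (len 7)
step 8: "001010"  (len 6)
step 9: "01010"  (len 5)
step 10: "1010"  (len 4)
step 11: "01010"  (len 5)
step 12: "1010"  (len 4)
step 13: "01010"  (len 5)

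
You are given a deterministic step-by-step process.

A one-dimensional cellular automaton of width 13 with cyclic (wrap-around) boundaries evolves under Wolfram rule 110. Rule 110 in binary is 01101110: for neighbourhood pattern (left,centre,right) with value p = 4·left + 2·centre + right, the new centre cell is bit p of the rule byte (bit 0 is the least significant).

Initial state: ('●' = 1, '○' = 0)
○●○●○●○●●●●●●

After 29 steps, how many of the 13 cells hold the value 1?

8

k=0  ○●○●○●○●●●●●●
k=1  ●●●●●●●●○○○○●
k=2  ○○○○○○○●○○○●●
k=3  ○○○○○○●●○○●●●
k=4  ○○○○○●●●○●●○●
k=5  ○○○○●●○●●●●●●
k=6  ○○○●●●●●○○○○●
k=7  ○○●●○○○●○○○●●
k=8  ○●●●○○●●○○●●●
k=9  ●●○●○●●●○●●○●
k=10  ○●●●●●○●●●●●●
k=11  ●●○○○●●●○○○○●
k=12  ○●○○●●○●○○○●●
k=13  ●●○●●●●●○○●●●
k=14  ○●●●○○○●○●●○○
k=15  ●●○●○○●●●●●○○
k=16  ●●●●○●●○○○●○●
k=17  ○○○●●●●○○●●●●
k=18  ○○●●○○●○●●○○●
k=19  ○●●●○●●●●●○●●
k=20  ●●○●●●○○○●●●●
k=21  ○●●●○●○○●●○○○
k=22  ●●○●●●○●●●○○○
k=23  ●●●●○●●●○●○○●
k=24  ○○○●●●○●●●○●●
k=25  ○○●●○●●●○●●●●
k=26  ○●●●●●○●●●○○●
k=27  ●●○○○●●●○●○●●
k=28  ○●○○●●○●●●●●○
k=29  ●●○●●●●●○○○●○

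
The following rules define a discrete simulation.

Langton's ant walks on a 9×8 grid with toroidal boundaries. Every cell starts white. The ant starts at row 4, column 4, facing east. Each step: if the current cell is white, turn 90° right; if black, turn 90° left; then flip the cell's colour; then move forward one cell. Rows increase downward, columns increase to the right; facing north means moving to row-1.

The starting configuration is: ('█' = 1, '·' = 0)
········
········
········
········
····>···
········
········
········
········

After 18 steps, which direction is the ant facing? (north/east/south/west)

t=0: ········
········
········
········
····>···
········
········
········
········
t=1: ········
········
········
········
····█···
····v···
········
········
········
t=2: ········
········
········
········
····█···
···<█···
········
········
········
t=3: ········
········
········
········
···^█···
···██···
········
········
········
t=4: ········
········
········
········
···█>···
···██···
········
········
········
t=5: ········
········
········
····^···
···█····
···██···
········
········
········
t=6: ········
········
········
····█>··
···█····
···██···
········
········
········
t=7: ········
········
········
····██··
···█·v··
···██···
········
········
········
t=8: ········
········
········
····██··
···█<█··
···██···
········
········
········
t=9: ········
········
········
····^█··
···███··
···██···
········
········
········
t=10: ········
········
········
···<·█··
···███··
···██···
········
········
········
t=11: ········
········
···^····
···█·█··
···███··
···██···
········
········
········
t=12: ········
········
···█>···
···█·█··
···███··
···██···
········
········
········
t=13: ········
········
···██···
···█v█··
···███··
···██···
········
········
········
t=14: ········
········
···██···
···<██··
···███··
···██···
········
········
········
t=15: ········
········
···██···
····██··
···v██··
···██···
········
········
········
t=16: ········
········
···██···
····██··
····>█··
···██···
········
········
········
t=17: ········
········
···██···
····^█··
·····█··
···██···
········
········
········
t=18: ········
········
···██···
···<·█··
·····█··
···██···
········
········
········

west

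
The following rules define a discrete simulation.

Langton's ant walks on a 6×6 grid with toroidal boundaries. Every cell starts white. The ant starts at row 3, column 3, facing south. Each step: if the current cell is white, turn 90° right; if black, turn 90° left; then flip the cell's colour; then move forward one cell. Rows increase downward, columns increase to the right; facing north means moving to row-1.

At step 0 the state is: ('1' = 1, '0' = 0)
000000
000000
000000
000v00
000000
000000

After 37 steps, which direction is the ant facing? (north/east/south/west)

east

gen 0: 000000
000000
000000
000v00
000000
000000
gen 1: 000000
000000
000000
00<100
000000
000000
gen 2: 000000
000000
00^000
001100
000000
000000
gen 3: 000000
000000
001>00
001100
000000
000000
gen 4: 000000
000000
001100
001v00
000000
000000
gen 5: 000000
000000
001100
0010>0
000000
000000
gen 6: 000000
000000
001100
001010
0000v0
000000
gen 7: 000000
000000
001100
001010
000<10
000000
gen 8: 000000
000000
001100
001^10
000110
000000
gen 9: 000000
000000
001100
0011>0
000110
000000
gen 10: 000000
000000
0011^0
001100
000110
000000
gen 11: 000000
000000
00111>
001100
000110
000000
gen 12: 000000
000000
001111
00110v
000110
000000
gen 13: 000000
000000
001111
0011<1
000110
000000
gen 14: 000000
000000
0011^1
001111
000110
000000
gen 15: 000000
000000
001<01
001111
000110
000000
gen 16: 000000
000000
001001
001v11
000110
000000
gen 17: 000000
000000
001001
0010>1
000110
000000
gen 18: 000000
000000
0010^1
001001
000110
000000
gen 19: 000000
000000
00101>
001001
000110
000000
gen 20: 000000
00000^
001010
001001
000110
000000
gen 21: 000000
>00001
001010
001001
000110
000000
gen 22: 000000
100001
v01010
001001
000110
000000
gen 23: 000000
100001
10101<
001001
000110
000000
gen 24: 000000
10000^
101011
001001
000110
000000
gen 25: 000000
1000<0
101011
001001
000110
000000
gen 26: 0000^0
100010
101011
001001
000110
000000
gen 27: 00001>
100010
101011
001001
000110
000000
gen 28: 000011
10001v
101011
001001
000110
000000
gen 29: 000011
1000<1
101011
001001
000110
000000
gen 30: 000011
100001
1010v1
001001
000110
000000
gen 31: 000011
100001
10100>
001001
000110
000000
gen 32: 000011
10000^
101000
001001
000110
000000
gen 33: 000011
1000<0
101000
001001
000110
000000
gen 34: 0000^1
100010
101000
001001
000110
000000
gen 35: 000<01
100010
101000
001001
000110
000000
gen 36: 000101
100010
101000
001001
000110
000^00
gen 37: 000101
100010
101000
001001
000110
0001>0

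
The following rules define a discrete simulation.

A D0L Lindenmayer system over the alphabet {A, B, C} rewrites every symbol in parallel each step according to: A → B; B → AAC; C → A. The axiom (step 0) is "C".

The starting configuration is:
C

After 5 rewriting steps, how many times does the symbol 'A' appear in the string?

4

0) C
1) A
2) B
3) AAC
4) BBA
5) AACAACB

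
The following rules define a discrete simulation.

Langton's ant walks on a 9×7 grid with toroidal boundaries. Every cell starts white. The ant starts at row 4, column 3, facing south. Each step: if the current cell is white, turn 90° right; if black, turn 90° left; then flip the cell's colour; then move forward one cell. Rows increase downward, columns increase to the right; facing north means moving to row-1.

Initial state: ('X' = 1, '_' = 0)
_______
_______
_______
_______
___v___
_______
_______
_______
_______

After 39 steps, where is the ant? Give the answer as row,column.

[0] _______
_______
_______
_______
___v___
_______
_______
_______
_______
[1] _______
_______
_______
_______
__<X___
_______
_______
_______
_______
[2] _______
_______
_______
__^____
__XX___
_______
_______
_______
_______
[3] _______
_______
_______
__X>___
__XX___
_______
_______
_______
_______
[4] _______
_______
_______
__XX___
__Xv___
_______
_______
_______
_______
[5] _______
_______
_______
__XX___
__X_>__
_______
_______
_______
_______
[6] _______
_______
_______
__XX___
__X_X__
____v__
_______
_______
_______
[7] _______
_______
_______
__XX___
__X_X__
___<X__
_______
_______
_______
[8] _______
_______
_______
__XX___
__X^X__
___XX__
_______
_______
_______
[9] _______
_______
_______
__XX___
__XX>__
___XX__
_______
_______
_______
[10] _______
_______
_______
__XX^__
__XX___
___XX__
_______
_______
_______
[11] _______
_______
_______
__XXX>_
__XX___
___XX__
_______
_______
_______
[12] _______
_______
_______
__XXXX_
__XX_v_
___XX__
_______
_______
_______
[13] _______
_______
_______
__XXXX_
__XX<X_
___XX__
_______
_______
_______
[14] _______
_______
_______
__XX^X_
__XXXX_
___XX__
_______
_______
_______
[15] _______
_______
_______
__X<_X_
__XXXX_
___XX__
_______
_______
_______
[16] _______
_______
_______
__X__X_
__XvXX_
___XX__
_______
_______
_______
[17] _______
_______
_______
__X__X_
__X_>X_
___XX__
_______
_______
_______
[18] _______
_______
_______
__X_^X_
__X__X_
___XX__
_______
_______
_______
[19] _______
_______
_______
__X_X>_
__X__X_
___XX__
_______
_______
_______
[20] _______
_______
_____^_
__X_X__
__X__X_
___XX__
_______
_______
_______
[21] _______
_______
_____X>
__X_X__
__X__X_
___XX__
_______
_______
_______
[22] _______
_______
_____XX
__X_X_v
__X__X_
___XX__
_______
_______
_______
[23] _______
_______
_____XX
__X_X<X
__X__X_
___XX__
_______
_______
_______
[24] _______
_______
_____^X
__X_XXX
__X__X_
___XX__
_______
_______
_______
[25] _______
_______
____<_X
__X_XXX
__X__X_
___XX__
_______
_______
_______
[26] _______
____^__
____X_X
__X_XXX
__X__X_
___XX__
_______
_______
_______
[27] _______
____X>_
____X_X
__X_XXX
__X__X_
___XX__
_______
_______
_______
[28] _______
____XX_
____XvX
__X_XXX
__X__X_
___XX__
_______
_______
_______
[29] _______
____XX_
____<XX
__X_XXX
__X__X_
___XX__
_______
_______
_______
[30] _______
____XX_
_____XX
__X_vXX
__X__X_
___XX__
_______
_______
_______
[31] _______
____XX_
_____XX
__X__>X
__X__X_
___XX__
_______
_______
_______
[32] _______
____XX_
_____^X
__X___X
__X__X_
___XX__
_______
_______
_______
[33] _______
____XX_
____<_X
__X___X
__X__X_
___XX__
_______
_______
_______
[34] _______
____^X_
____X_X
__X___X
__X__X_
___XX__
_______
_______
_______
[35] _______
___<_X_
____X_X
__X___X
__X__X_
___XX__
_______
_______
_______
[36] ___^___
___X_X_
____X_X
__X___X
__X__X_
___XX__
_______
_______
_______
[37] ___X>__
___X_X_
____X_X
__X___X
__X__X_
___XX__
_______
_______
_______
[38] ___XX__
___XvX_
____X_X
__X___X
__X__X_
___XX__
_______
_______
_______
[39] ___XX__
___<XX_
____X_X
__X___X
__X__X_
___XX__
_______
_______
_______

1,3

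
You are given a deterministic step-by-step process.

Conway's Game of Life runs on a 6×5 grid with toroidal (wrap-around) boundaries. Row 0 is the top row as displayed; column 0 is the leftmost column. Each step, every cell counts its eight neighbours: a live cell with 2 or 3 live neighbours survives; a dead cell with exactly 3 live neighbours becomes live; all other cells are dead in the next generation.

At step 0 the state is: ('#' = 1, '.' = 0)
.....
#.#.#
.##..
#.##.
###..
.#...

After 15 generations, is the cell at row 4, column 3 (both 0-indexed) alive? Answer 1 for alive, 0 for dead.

0

0) .....
#.#.#
.##..
#.##.
###..
.#...
1) ##...
#.##.
.....
#..##
#..##
###..
2) ...#.
#.#.#
###..
#..#.
.....
..##.
3) .#...
#.#.#
..#..
#.#.#
..###
..##.
4) ##..#
#.##.
..#..
#.#.#
#....
.#..#
5) .....
#.##.
#.#..
#..##
...#.
.#..#
6) #####
..###
#.#..
####.
..##.
.....
7) ##...
.....
#....
#....
...##
#....
8) ##...
##...
.....
#....
#...#
##...
9) ..#.#
##...
##...
#...#
....#
.....
10) ##...
..#.#
.....
.#..#
#...#
...#.
11) #####
##...
#..#.
....#
#..##
.#...
12) ...##
.....
##...
.....
#..##
.....
13) .....
#...#
.....
.#...
....#
#....
14) #...#
.....
#....
.....
#....
.....
15) .....
#...#
.....
.....
.....
#...#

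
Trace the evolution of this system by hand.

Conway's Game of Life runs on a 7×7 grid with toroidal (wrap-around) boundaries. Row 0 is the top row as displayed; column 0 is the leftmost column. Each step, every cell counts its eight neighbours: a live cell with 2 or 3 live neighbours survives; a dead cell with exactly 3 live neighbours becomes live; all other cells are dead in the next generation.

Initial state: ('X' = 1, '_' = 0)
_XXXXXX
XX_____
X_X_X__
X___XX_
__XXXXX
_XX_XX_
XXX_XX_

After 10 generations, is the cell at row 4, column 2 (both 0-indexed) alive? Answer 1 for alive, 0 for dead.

0) _XXXXXX
XX_____
X_X_X__
X___XX_
__XXXXX
_XX_XX_
XXX_XX_
1) _______
_______
X__XXX_
X_X____
X_X____
_______
_______
2) _______
____X__
_X_XX_X
X_X_X__
_______
_______
_______
3) _______
___XXX_
XXX_X__
XXX_XX_
_______
_______
_______
4) ____X__
_XXXXX_
X______
X_X_XXX
_X_____
_______
_______
5) __X_XX_
_XXXXX_
X______
X____XX
XX___XX
_______
_______
6) _XX__X_
_XX__XX
X_XX___
_____X_
_X___X_
X_____X
_______
7) XXX__XX
____XXX
X_XXXX_
_XX_X_X
X____X_
X_____X
XX____X
8) __X_X__
_______
X_X____
__X____
_____X_
_____X_
__X____
9) ___X___
_X_X___
_X_____
_X_____
_______
_______
___X___
10) ___XX__
_______
XX_____
_______
_______
_______
_______

0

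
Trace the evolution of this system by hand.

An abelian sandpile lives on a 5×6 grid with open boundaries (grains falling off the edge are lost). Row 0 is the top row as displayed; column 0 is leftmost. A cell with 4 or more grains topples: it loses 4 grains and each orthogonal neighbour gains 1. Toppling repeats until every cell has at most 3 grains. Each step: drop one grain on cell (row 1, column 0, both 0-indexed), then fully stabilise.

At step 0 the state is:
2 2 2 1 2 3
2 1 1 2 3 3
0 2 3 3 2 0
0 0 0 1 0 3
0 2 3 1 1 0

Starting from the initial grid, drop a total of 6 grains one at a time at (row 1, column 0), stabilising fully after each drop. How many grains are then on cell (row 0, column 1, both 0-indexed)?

[0] 2 2 2 1 2 3
2 1 1 2 3 3
0 2 3 3 2 0
0 0 0 1 0 3
0 2 3 1 1 0
[1] 2 2 2 1 2 3
3 1 1 2 3 3
0 2 3 3 2 0
0 0 0 1 0 3
0 2 3 1 1 0
[2] 3 2 2 1 2 3
0 2 1 2 3 3
1 2 3 3 2 0
0 0 0 1 0 3
0 2 3 1 1 0
[3] 3 2 2 1 2 3
1 2 1 2 3 3
1 2 3 3 2 0
0 0 0 1 0 3
0 2 3 1 1 0
[4] 3 2 2 1 2 3
2 2 1 2 3 3
1 2 3 3 2 0
0 0 0 1 0 3
0 2 3 1 1 0
[5] 3 2 2 1 2 3
3 2 1 2 3 3
1 2 3 3 2 0
0 0 0 1 0 3
0 2 3 1 1 0
[6] 0 3 2 1 2 3
1 3 1 2 3 3
2 2 3 3 2 0
0 0 0 1 0 3
0 2 3 1 1 0

3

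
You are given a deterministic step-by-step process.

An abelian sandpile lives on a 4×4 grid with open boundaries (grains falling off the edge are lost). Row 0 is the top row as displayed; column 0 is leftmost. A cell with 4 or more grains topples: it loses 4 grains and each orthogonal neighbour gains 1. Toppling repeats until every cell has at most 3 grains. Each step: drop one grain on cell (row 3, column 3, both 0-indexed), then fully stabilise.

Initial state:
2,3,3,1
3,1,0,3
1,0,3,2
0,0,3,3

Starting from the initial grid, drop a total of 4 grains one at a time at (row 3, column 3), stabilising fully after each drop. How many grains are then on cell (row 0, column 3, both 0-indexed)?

2

t=0: 2,3,3,1
3,1,0,3
1,0,3,2
0,0,3,3
t=1: 2,3,3,2
3,1,2,0
1,1,1,1
0,1,1,2
t=2: 2,3,3,2
3,1,2,0
1,1,1,1
0,1,1,3
t=3: 2,3,3,2
3,1,2,0
1,1,1,2
0,1,2,0
t=4: 2,3,3,2
3,1,2,0
1,1,1,2
0,1,2,1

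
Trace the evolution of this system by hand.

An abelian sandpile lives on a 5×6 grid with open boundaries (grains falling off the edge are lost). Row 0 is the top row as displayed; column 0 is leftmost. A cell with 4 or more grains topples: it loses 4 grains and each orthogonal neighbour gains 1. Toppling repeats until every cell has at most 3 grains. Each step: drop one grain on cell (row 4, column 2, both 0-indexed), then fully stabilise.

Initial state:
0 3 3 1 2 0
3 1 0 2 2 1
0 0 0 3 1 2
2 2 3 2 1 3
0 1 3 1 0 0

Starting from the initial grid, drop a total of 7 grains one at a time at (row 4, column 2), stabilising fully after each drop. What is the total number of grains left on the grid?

47

k=0  0 3 3 1 2 0
3 1 0 2 2 1
0 0 0 3 1 2
2 2 3 2 1 3
0 1 3 1 0 0
k=1  0 3 3 1 2 0
3 1 0 2 2 1
0 0 1 3 1 2
2 3 0 3 1 3
0 2 1 2 0 0
k=2  0 3 3 1 2 0
3 1 0 2 2 1
0 0 1 3 1 2
2 3 0 3 1 3
0 2 2 2 0 0
k=3  0 3 3 1 2 0
3 1 0 2 2 1
0 0 1 3 1 2
2 3 0 3 1 3
0 2 3 2 0 0
k=4  0 3 3 1 2 0
3 1 0 2 2 1
0 0 1 3 1 2
2 3 1 3 1 3
0 3 0 3 0 0
k=5  0 3 3 1 2 0
3 1 0 2 2 1
0 0 1 3 1 2
2 3 1 3 1 3
0 3 1 3 0 0
k=6  0 3 3 1 2 0
3 1 0 2 2 1
0 0 1 3 1 2
2 3 1 3 1 3
0 3 2 3 0 0
k=7  0 3 3 1 2 0
3 1 0 2 2 1
0 0 1 3 1 2
2 3 1 3 1 3
0 3 3 3 0 0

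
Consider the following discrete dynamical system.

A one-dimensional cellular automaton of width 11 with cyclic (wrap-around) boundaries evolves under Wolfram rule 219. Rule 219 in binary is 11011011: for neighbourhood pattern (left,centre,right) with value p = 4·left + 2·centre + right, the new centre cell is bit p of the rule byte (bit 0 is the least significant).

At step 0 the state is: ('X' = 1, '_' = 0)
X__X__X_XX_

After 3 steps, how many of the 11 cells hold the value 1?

0) X__X__X_XX_
1) _XX_XX__XX_
2) XXX_XXXXXXX
3) XXX_XXXXXXX

10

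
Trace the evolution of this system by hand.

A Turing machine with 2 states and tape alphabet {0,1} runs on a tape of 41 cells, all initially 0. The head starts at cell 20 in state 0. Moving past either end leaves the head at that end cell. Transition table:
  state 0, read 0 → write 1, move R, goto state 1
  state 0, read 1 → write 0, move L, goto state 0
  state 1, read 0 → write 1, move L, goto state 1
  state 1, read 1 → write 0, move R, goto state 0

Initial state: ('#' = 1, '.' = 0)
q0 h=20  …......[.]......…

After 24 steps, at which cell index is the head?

20

0) q0 h=20  …......[.]......…
1) q1 h=21  ….....#[.]......…
2) q1 h=20  …......[#]#.....…
3) q0 h=21  …......[#]......…
4) q0 h=20  …......[.]......…
5) q1 h=21  ….....#[.]......…
6) q1 h=20  …......[#]#.....…
7) q0 h=21  …......[#]......…
8) q0 h=20  …......[.]......…
9) q1 h=21  ….....#[.]......…
10) q1 h=20  …......[#]#.....…
11) q0 h=21  …......[#]......…
12) q0 h=20  …......[.]......…
13) q1 h=21  ….....#[.]......…
14) q1 h=20  …......[#]#.....…
15) q0 h=21  …......[#]......…
16) q0 h=20  …......[.]......…
17) q1 h=21  ….....#[.]......…
18) q1 h=20  …......[#]#.....…
19) q0 h=21  …......[#]......…
20) q0 h=20  …......[.]......…
21) q1 h=21  ….....#[.]......…
22) q1 h=20  …......[#]#.....…
23) q0 h=21  …......[#]......…
24) q0 h=20  …......[.]......…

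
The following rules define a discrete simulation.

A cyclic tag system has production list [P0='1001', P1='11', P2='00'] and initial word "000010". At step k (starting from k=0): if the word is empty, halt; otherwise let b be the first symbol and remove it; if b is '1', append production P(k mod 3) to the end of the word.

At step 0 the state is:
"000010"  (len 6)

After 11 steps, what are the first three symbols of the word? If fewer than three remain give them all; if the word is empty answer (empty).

111

k=0  "000010"  (len 6)
k=1  "00010"  (len 5)
k=2  "0010"  (len 4)
k=3  "010"  (len 3)
k=4  "10"  (len 2)
k=5  "011"  (len 3)
k=6  "11"  (len 2)
k=7  "11001"  (len 5)
k=8  "100111"  (len 6)
k=9  "0011100"  (len 7)
k=10  "011100"  (len 6)
k=11  "11100"  (len 5)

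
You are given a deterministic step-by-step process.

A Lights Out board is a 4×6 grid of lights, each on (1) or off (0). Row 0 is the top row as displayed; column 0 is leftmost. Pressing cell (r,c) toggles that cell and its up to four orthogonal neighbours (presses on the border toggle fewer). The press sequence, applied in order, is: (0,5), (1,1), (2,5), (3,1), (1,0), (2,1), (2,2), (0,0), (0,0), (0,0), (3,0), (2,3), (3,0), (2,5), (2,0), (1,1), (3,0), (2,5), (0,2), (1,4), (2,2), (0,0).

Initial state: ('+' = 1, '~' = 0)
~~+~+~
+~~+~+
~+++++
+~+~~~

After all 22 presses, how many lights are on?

0) ~~+~+~
+~~+~+
~+++++
+~+~~~
1) ~~+~~+
+~~+~~
~+++++
+~+~~~
2) ~++~~+
~+++~~
~~++++
+~+~~~
3) ~++~~+
~+++~+
~~++~~
+~+~~+
4) ~++~~+
~+++~+
~+++~~
~+~~~+
5) +++~~+
+~++~+
++++~~
~+~~~+
6) +++~~+
++++~+
~~~+~~
~~~~~+
7) +++~~+
++~+~+
~++~~~
~~+~~+
8) ~~+~~+
~+~+~+
~++~~~
~~+~~+
9) +++~~+
++~+~+
~++~~~
~~+~~+
10) ~~+~~+
~+~+~+
~++~~~
~~+~~+
11) ~~+~~+
~+~+~+
+++~~~
+++~~+
12) ~~+~~+
~+~~~+
++~++~
++++~+
13) ~~+~~+
~+~~~+
~+~++~
~~++~+
14) ~~+~~+
~+~~~~
~+~+~+
~~++~~
15) ~~+~~+
++~~~~
+~~+~+
+~++~~
16) ~++~~+
~~+~~~
++~+~+
+~++~~
17) ~++~~+
~~+~~~
~+~+~+
~+++~~
18) ~++~~+
~~+~~+
~+~++~
~+++~+
19) ~~~+~+
~~~~~+
~+~++~
~+++~+
20) ~~~+++
~~~++~
~+~+~~
~+++~+
21) ~~~+++
~~+++~
~~+~~~
~+~+~+
22) ++~+++
+~+++~
~~+~~~
~+~+~+

13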